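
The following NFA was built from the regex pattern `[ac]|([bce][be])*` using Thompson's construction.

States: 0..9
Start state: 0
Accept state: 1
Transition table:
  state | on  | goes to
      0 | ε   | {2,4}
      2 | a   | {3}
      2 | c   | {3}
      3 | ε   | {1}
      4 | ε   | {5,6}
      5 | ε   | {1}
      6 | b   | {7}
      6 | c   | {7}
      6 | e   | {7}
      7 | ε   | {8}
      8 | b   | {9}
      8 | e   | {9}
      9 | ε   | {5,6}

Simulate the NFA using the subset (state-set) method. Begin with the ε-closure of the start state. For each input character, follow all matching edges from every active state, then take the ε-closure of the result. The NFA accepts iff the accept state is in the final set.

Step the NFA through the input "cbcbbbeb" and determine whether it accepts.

Answer: ACCEPT

Derivation:
S₀ = ε-closure({0}) = {0,1,2,4,5,6}
'c' @ 1: {1,3,7,8}  ✓accept
'b' @ 2: {1,5,6,9}  ✓accept
'c' @ 3: {7,8}
'b' @ 4: {1,5,6,9}  ✓accept
'b' @ 5: {7,8}
'b' @ 6: {1,5,6,9}  ✓accept
'e' @ 7: {7,8}
'b' @ 8: {1,5,6,9}  ✓accept
final: {1,5,6,9}; accept 1 in set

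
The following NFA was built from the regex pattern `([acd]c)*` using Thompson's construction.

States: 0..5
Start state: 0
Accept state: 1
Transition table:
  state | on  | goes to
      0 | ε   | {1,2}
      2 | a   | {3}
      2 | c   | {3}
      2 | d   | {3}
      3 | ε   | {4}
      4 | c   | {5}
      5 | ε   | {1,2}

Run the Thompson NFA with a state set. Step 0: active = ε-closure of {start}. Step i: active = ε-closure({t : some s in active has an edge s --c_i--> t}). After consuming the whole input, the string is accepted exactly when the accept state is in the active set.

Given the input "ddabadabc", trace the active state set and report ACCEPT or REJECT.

Answer: REJECT

Trace:
start: ε-closure({0}) = {0,1,2}
'd' @ 1: {3,4}
'd' @ 2: {}  — state set empty
rest 'abadabc' ignored (set empty)
after full input: {}  (accept=1 not in)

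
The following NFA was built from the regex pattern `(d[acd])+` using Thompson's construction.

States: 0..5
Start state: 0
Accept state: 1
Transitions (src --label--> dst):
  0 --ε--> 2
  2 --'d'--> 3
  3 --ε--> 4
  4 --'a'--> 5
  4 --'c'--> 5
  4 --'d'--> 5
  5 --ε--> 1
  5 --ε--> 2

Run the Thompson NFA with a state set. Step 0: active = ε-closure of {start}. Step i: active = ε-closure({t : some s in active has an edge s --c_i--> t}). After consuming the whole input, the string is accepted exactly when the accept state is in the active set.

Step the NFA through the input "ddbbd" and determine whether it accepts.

Answer: REJECT

Trace:
initial (ε-close {0}): {0,2}
'd' @ 1: {3,4}
'd' @ 2: {1,2,5}  ✓accept
'b' @ 3: {}  — dead — no transitions
rest 'bd' ignored (set empty)
end set {} — state 1 not in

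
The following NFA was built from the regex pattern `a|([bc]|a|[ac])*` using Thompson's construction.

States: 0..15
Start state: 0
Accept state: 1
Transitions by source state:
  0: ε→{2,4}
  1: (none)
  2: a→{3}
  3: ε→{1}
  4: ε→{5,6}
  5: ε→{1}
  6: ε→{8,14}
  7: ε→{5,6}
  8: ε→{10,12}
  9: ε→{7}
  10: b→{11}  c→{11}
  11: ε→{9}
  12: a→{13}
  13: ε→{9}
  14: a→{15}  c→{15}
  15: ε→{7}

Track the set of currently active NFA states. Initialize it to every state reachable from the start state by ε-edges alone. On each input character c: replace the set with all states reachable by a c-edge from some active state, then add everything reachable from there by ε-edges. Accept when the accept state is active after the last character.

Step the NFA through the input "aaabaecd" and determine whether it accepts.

initial (ε-close {0}): {0,1,2,4,5,6,8,10,12,14}
'a' @ 1: {1,3,5,6,7,8,9,10,12,13,14,15}  (accept∈set)
'a' @ 2: {1,5,6,7,8,9,10,12,13,14,15}  (accept∈set)
'a' @ 3: {1,5,6,7,8,9,10,12,13,14,15}  (accept∈set)
'b' @ 4: {1,5,6,7,8,9,10,11,12,14}  (accept∈set)
'a' @ 5: {1,5,6,7,8,9,10,12,13,14,15}  (accept∈set)
'e' @ 6: {}  — state set empty
rest 'cd' ignored (set empty)
end set {} — state 1 not in

Answer: REJECT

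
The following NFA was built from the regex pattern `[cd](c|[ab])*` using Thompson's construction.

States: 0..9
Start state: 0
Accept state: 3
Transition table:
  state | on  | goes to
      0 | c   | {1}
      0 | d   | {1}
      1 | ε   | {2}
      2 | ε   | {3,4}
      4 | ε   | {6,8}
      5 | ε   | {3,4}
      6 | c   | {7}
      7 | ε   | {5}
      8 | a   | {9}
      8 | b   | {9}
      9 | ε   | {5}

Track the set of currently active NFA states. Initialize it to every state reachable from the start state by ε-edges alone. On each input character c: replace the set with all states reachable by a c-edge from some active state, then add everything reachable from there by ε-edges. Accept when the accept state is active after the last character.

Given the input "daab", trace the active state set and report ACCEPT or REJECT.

start: ε-closure({0}) = {0}
'd' @ 1: {1,2,3,4,6,8}  [accepting]
'a' @ 2: {3,4,5,6,8,9}  [accepting]
'a' @ 3: {3,4,5,6,8,9}  [accepting]
'b' @ 4: {3,4,5,6,8,9}  [accepting]
after full input: {3,4,5,6,8,9}  (accept=3 in)

Answer: ACCEPT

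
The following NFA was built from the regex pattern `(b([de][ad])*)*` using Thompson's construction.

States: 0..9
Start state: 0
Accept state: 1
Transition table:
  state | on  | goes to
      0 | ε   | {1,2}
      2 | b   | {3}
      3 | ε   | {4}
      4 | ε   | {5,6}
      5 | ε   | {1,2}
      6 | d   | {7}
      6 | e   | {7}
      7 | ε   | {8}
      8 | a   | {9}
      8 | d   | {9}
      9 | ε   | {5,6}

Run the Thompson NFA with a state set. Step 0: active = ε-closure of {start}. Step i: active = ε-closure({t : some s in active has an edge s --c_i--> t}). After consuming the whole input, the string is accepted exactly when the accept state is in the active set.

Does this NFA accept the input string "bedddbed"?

Answer: ACCEPT

Steps:
initial (ε-close {0}): {0,1,2}
'b' @ 1: {1,2,3,4,5,6}  ✓accept
'e' @ 2: {7,8}
'd' @ 3: {1,2,5,6,9}  ✓accept
'd' @ 4: {7,8}
'd' @ 5: {1,2,5,6,9}  ✓accept
'b' @ 6: {1,2,3,4,5,6}  ✓accept
'e' @ 7: {7,8}
'd' @ 8: {1,2,5,6,9}  ✓accept
final: {1,2,5,6,9}; accept 1 in set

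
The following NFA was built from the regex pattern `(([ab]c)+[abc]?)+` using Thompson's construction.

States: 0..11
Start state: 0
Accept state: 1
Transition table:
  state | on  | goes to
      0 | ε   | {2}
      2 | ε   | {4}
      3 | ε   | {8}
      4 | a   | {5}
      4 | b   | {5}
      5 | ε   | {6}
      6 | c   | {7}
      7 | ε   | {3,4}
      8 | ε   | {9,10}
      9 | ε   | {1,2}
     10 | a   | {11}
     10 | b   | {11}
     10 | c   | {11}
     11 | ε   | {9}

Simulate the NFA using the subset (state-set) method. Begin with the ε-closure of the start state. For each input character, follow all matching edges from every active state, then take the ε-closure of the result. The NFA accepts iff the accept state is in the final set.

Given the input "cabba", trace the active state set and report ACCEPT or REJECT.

initial (ε-close {0}): {0,2,4}
'c' @ 1: {}  — state set empty
rest 'abba' ignored (set empty)
final: {}; accept 1 not in set

Answer: REJECT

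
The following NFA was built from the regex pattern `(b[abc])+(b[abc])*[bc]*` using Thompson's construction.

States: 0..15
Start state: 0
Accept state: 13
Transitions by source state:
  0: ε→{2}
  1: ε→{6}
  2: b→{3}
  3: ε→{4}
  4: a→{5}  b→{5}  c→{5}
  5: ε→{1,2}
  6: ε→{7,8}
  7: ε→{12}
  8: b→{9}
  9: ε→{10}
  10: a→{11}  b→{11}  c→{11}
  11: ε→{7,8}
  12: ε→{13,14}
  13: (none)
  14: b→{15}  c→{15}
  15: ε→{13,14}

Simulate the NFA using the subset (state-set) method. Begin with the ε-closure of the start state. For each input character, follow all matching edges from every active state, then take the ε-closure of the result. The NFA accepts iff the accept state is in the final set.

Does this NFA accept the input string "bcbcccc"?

initial (ε-close {0}): {0,2}
'b' @ 1: {3,4}
'c' @ 2: {1,2,5,6,7,8,12,13,14}  [accepting]
'b' @ 3: {3,4,9,10,13,14,15}  [accepting]
'c' @ 4: {1,2,5,6,7,8,11,12,13,14,15}  [accepting]
'c' @ 5: {13,14,15}  [accepting]
'c' @ 6: {13,14,15}  [accepting]
'c' @ 7: {13,14,15}  [accepting]
after full input: {13,14,15}  (accept=13 in)

Answer: ACCEPT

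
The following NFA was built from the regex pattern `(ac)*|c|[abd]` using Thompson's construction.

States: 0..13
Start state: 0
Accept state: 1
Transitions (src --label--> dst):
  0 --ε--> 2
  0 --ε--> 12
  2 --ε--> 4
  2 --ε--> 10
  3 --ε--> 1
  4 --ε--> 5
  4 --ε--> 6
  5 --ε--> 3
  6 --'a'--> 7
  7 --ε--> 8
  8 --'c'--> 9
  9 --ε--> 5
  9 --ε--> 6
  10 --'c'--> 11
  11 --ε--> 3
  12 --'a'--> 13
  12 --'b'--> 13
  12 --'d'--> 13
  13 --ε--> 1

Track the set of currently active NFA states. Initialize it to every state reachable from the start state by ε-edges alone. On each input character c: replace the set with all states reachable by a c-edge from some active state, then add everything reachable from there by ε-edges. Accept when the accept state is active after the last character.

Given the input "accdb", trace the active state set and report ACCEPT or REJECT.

S₀ = ε-closure({0}) = {0,1,2,3,4,5,6,10,12}
'a' @ 1: {1,7,8,13}  (accept∈set)
'c' @ 2: {1,3,5,6,9}  (accept∈set)
'c' @ 3: {}  — state set empty
rest 'db' ignored (set empty)
end set {} — state 1 not in

Answer: REJECT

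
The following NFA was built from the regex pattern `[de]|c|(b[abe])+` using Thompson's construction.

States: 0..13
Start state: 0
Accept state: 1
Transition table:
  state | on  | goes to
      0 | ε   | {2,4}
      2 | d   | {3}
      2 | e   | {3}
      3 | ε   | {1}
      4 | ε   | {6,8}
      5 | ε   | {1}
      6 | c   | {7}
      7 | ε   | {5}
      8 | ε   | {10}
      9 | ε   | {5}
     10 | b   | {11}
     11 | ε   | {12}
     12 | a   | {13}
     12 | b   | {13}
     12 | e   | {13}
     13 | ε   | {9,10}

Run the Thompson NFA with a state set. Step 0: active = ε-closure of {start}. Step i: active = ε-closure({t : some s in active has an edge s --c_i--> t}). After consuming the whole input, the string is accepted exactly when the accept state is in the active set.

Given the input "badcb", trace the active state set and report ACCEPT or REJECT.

initial (ε-close {0}): {0,2,4,6,8,10}
'b' @ 1: {11,12}
'a' @ 2: {1,5,9,10,13}  ✓accept
'd' @ 3: {}  — no active states
rest 'cb' ignored (set empty)
final: {}; accept 1 not in set

Answer: REJECT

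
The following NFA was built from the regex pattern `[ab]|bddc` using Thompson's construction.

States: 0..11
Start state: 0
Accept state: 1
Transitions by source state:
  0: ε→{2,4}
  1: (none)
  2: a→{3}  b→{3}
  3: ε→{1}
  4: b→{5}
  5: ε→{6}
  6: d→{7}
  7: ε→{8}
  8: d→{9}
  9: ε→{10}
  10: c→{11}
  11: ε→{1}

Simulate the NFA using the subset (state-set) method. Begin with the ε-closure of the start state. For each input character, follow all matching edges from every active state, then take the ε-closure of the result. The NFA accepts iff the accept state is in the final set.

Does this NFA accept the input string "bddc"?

S₀ = ε-closure({0}) = {0,2,4}
'b' @ 1: {1,3,5,6}  (accept∈set)
'd' @ 2: {7,8}
'd' @ 3: {9,10}
'c' @ 4: {1,11}  (accept∈set)
end set {1,11} — state 1 in

Answer: ACCEPT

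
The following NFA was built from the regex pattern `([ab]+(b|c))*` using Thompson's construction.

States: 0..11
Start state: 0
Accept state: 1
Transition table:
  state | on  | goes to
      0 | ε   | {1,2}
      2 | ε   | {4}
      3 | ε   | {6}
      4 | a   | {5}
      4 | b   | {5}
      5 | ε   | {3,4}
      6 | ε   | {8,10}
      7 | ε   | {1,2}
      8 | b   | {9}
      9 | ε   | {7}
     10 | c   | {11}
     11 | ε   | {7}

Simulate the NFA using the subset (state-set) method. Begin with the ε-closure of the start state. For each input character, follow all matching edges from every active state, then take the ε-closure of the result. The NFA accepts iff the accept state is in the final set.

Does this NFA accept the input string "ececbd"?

Answer: REJECT

Steps:
start: ε-closure({0}) = {0,1,2,4}
'e' @ 1: {}  — state set empty
rest 'cecbd' ignored (set empty)
final: {}; accept 1 not in set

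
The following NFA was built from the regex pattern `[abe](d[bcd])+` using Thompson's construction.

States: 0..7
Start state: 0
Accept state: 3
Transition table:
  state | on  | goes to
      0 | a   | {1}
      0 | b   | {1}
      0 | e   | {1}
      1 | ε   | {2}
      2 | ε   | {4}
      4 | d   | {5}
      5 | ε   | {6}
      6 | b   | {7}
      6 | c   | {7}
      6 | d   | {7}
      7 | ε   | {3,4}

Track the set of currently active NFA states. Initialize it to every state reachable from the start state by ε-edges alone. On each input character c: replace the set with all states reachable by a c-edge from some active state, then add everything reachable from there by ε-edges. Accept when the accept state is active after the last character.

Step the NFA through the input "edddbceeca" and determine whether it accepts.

Answer: REJECT

Derivation:
S₀ = ε-closure({0}) = {0}
'e' @ 1: {1,2,4}
'd' @ 2: {5,6}
'd' @ 3: {3,4,7}  [accepting]
'd' @ 4: {5,6}
'b' @ 5: {3,4,7}  [accepting]
'c' @ 6: {}  — state set empty
rest 'eeca' ignored (set empty)
after full input: {}  (accept=3 not in)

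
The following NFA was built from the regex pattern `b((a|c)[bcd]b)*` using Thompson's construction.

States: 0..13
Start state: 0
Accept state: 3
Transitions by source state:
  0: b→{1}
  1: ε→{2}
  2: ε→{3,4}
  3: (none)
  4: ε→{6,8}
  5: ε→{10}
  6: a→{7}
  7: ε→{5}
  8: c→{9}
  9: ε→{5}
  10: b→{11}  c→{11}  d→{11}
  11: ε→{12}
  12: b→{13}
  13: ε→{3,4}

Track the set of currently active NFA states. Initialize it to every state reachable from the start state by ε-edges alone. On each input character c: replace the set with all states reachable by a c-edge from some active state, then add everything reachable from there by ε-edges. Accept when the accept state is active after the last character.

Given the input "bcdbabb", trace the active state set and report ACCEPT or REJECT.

Answer: ACCEPT

Steps:
S₀ = ε-closure({0}) = {0}
'b' @ 1: {1,2,3,4,6,8}  (accept∈set)
'c' @ 2: {5,9,10}
'd' @ 3: {11,12}
'b' @ 4: {3,4,6,8,13}  (accept∈set)
'a' @ 5: {5,7,10}
'b' @ 6: {11,12}
'b' @ 7: {3,4,6,8,13}  (accept∈set)
final: {3,4,6,8,13}; accept 3 in set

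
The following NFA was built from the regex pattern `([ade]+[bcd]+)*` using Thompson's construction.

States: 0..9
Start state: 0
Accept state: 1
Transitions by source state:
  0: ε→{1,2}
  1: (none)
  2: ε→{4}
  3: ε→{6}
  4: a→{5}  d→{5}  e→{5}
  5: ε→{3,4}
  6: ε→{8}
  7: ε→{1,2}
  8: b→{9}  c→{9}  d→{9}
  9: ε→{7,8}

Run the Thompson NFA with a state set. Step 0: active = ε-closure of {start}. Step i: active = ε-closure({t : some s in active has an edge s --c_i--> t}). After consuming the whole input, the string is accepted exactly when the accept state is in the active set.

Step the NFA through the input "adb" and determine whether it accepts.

start: ε-closure({0}) = {0,1,2,4}
'a' @ 1: {3,4,5,6,8}
'd' @ 2: {1,2,3,4,5,6,7,8,9}  ✓accept
'b' @ 3: {1,2,4,7,8,9}  ✓accept
final: {1,2,4,7,8,9}; accept 1 in set

Answer: ACCEPT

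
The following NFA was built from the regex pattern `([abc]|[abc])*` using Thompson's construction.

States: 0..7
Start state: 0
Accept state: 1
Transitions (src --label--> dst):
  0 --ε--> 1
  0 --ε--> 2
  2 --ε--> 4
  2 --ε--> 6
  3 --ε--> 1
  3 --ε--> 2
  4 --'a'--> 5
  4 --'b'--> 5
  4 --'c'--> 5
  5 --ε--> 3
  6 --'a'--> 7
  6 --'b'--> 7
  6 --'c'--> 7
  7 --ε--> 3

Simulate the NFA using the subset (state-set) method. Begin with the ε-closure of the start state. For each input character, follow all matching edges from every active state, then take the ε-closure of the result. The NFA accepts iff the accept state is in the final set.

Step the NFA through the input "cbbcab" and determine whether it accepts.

start: ε-closure({0}) = {0,1,2,4,6}
'c' @ 1: {1,2,3,4,5,6,7}  (accept∈set)
'b' @ 2: {1,2,3,4,5,6,7}  (accept∈set)
'b' @ 3: {1,2,3,4,5,6,7}  (accept∈set)
'c' @ 4: {1,2,3,4,5,6,7}  (accept∈set)
'a' @ 5: {1,2,3,4,5,6,7}  (accept∈set)
'b' @ 6: {1,2,3,4,5,6,7}  (accept∈set)
end set {1,2,3,4,5,6,7} — state 1 in

Answer: ACCEPT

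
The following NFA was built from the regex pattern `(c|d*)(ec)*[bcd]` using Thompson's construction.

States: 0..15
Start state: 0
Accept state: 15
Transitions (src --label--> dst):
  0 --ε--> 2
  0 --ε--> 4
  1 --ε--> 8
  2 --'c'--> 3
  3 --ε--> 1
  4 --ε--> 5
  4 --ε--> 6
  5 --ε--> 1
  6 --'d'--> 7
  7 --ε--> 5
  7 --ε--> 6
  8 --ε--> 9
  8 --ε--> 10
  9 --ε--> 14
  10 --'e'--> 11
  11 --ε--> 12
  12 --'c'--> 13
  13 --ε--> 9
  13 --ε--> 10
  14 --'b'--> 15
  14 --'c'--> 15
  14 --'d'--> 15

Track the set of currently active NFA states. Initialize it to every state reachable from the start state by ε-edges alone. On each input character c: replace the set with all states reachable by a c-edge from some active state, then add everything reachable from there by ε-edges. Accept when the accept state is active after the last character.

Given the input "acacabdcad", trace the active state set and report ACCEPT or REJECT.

start: ε-closure({0}) = {0,1,2,4,5,6,8,9,10,14}
'a' @ 1: {}  — state set empty
rest 'cacabdcad' ignored (set empty)
end set {} — state 15 not in

Answer: REJECT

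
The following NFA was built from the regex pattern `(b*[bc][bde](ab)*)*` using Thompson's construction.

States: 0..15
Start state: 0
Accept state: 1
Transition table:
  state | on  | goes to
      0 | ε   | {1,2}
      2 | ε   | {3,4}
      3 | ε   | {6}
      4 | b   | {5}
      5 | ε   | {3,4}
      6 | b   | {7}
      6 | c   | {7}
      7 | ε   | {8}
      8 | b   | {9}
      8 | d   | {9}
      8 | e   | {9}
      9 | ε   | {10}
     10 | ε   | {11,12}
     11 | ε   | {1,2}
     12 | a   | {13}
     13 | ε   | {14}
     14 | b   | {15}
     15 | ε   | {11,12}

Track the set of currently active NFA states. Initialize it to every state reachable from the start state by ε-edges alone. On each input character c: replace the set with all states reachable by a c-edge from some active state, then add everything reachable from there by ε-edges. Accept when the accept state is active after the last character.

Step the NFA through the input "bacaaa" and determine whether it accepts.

Answer: REJECT

Trace:
S₀ = ε-closure({0}) = {0,1,2,3,4,6}
'b' @ 1: {3,4,5,6,7,8}
'a' @ 2: {}  — state set empty
rest 'caaa' ignored (set empty)
after full input: {}  (accept=1 not in)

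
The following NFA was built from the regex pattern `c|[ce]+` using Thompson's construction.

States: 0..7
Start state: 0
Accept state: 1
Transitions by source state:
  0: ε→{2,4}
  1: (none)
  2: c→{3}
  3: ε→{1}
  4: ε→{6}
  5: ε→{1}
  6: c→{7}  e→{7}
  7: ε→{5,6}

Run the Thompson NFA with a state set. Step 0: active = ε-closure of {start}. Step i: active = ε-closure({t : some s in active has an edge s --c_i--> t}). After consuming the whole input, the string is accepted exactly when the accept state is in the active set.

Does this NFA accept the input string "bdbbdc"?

Answer: REJECT

Steps:
start: ε-closure({0}) = {0,2,4,6}
'b' @ 1: {}  — state set empty
rest 'dbbdc' ignored (set empty)
final: {}; accept 1 not in set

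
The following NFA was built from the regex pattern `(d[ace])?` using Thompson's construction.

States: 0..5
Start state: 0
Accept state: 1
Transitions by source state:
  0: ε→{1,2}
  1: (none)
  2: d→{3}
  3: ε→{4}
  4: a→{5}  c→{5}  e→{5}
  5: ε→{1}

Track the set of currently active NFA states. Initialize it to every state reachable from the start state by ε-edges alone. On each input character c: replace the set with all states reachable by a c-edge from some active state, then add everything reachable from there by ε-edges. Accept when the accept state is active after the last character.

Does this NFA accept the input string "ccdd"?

start: ε-closure({0}) = {0,1,2}
'c' @ 1: {}  — no active states
rest 'cdd' ignored (set empty)
final: {}; accept 1 not in set

Answer: REJECT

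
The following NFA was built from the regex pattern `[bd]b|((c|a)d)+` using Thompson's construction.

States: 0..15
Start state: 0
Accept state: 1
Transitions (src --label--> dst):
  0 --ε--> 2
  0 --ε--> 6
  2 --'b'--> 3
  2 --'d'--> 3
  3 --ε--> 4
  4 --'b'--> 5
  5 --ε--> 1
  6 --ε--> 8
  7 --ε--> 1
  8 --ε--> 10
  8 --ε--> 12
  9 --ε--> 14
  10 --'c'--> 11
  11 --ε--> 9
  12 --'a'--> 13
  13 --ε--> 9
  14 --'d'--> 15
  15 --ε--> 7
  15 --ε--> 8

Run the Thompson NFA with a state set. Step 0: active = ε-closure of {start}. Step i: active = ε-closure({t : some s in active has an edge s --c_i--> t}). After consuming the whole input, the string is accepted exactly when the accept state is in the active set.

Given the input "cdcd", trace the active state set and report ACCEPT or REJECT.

Answer: ACCEPT

Trace:
initial (ε-close {0}): {0,2,6,8,10,12}
'c' @ 1: {9,11,14}
'd' @ 2: {1,7,8,10,12,15}  ✓accept
'c' @ 3: {9,11,14}
'd' @ 4: {1,7,8,10,12,15}  ✓accept
final: {1,7,8,10,12,15}; accept 1 in set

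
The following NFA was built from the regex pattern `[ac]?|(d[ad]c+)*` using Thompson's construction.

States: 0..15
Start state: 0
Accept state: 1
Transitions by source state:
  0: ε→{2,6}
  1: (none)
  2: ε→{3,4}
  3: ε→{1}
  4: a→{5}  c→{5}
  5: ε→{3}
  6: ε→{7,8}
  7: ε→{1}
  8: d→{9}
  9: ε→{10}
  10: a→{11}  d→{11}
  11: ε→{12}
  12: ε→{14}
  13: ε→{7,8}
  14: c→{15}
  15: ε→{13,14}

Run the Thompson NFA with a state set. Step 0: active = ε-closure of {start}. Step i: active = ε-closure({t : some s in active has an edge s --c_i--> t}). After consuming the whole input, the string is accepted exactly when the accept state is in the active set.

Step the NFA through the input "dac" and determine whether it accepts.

initial (ε-close {0}): {0,1,2,3,4,6,7,8}
'd' @ 1: {9,10}
'a' @ 2: {11,12,14}
'c' @ 3: {1,7,8,13,14,15}  ✓accept
final: {1,7,8,13,14,15}; accept 1 in set

Answer: ACCEPT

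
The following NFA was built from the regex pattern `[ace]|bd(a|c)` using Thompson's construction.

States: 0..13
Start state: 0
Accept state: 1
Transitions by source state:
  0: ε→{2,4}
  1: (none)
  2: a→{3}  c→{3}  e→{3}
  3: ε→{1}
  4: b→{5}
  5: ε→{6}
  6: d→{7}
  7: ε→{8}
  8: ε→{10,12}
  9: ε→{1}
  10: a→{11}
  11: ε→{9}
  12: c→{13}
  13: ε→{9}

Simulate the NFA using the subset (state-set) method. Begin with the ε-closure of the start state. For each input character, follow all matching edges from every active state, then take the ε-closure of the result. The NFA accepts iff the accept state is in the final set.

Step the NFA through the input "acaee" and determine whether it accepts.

Answer: REJECT

Derivation:
initial (ε-close {0}): {0,2,4}
'a' @ 1: {1,3}  [accepting]
'c' @ 2: {}  — no active states
rest 'aee' ignored (set empty)
final: {}; accept 1 not in set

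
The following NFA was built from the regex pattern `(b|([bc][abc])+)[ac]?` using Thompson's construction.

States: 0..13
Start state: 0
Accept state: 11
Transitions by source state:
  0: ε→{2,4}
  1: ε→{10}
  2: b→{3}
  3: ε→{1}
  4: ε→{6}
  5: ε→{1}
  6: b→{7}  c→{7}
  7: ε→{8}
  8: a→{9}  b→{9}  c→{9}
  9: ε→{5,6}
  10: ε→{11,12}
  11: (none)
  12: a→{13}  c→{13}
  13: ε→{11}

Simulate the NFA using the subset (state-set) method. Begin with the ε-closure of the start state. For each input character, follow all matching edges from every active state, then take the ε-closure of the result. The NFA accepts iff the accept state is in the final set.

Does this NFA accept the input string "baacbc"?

Answer: REJECT

Trace:
start: ε-closure({0}) = {0,2,4,6}
'b' @ 1: {1,3,7,8,10,11,12}  [accepting]
'a' @ 2: {1,5,6,9,10,11,12,13}  [accepting]
'a' @ 3: {11,13}  [accepting]
'c' @ 4: {}  — no active states
rest 'bc' ignored (set empty)
after full input: {}  (accept=11 not in)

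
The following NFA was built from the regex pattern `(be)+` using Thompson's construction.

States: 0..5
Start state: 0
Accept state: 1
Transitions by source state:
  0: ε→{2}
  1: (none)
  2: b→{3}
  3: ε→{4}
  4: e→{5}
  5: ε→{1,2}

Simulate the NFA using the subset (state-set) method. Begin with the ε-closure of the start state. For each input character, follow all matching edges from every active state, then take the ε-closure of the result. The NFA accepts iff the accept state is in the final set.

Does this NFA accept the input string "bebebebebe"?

initial (ε-close {0}): {0,2}
'b' @ 1: {3,4}
'e' @ 2: {1,2,5}  ✓accept
'b' @ 3: {3,4}
'e' @ 4: {1,2,5}  ✓accept
'b' @ 5: {3,4}
'e' @ 6: {1,2,5}  ✓accept
'b' @ 7: {3,4}
'e' @ 8: {1,2,5}  ✓accept
'b' @ 9: {3,4}
'e' @ 10: {1,2,5}  ✓accept
final: {1,2,5}; accept 1 in set

Answer: ACCEPT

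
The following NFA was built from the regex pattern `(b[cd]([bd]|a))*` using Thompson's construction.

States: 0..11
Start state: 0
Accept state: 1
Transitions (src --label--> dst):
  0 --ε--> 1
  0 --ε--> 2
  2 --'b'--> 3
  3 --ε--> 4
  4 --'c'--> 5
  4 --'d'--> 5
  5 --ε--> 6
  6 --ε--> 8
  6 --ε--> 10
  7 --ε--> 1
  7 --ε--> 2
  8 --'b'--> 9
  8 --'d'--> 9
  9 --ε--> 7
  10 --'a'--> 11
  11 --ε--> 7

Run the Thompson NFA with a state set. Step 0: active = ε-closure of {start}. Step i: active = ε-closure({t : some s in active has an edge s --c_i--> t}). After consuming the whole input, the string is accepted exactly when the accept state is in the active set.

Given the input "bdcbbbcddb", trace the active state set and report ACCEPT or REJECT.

Answer: REJECT

Derivation:
initial (ε-close {0}): {0,1,2}
'b' @ 1: {3,4}
'd' @ 2: {5,6,8,10}
'c' @ 3: {}  — state set empty
rest 'bbbcddb' ignored (set empty)
end set {} — state 1 not in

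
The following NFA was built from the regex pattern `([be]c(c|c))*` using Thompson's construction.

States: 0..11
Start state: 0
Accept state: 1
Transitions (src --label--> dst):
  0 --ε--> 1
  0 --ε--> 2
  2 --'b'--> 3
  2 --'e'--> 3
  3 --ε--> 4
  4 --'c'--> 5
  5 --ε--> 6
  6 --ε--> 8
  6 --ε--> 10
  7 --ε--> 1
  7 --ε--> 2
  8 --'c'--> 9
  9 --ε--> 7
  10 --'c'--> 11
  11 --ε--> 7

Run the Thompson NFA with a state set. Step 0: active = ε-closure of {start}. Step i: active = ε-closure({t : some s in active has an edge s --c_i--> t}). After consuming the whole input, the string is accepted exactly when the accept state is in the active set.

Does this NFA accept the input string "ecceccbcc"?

Answer: ACCEPT

Steps:
start: ε-closure({0}) = {0,1,2}
'e' @ 1: {3,4}
'c' @ 2: {5,6,8,10}
'c' @ 3: {1,2,7,9,11}  (accept∈set)
'e' @ 4: {3,4}
'c' @ 5: {5,6,8,10}
'c' @ 6: {1,2,7,9,11}  (accept∈set)
'b' @ 7: {3,4}
'c' @ 8: {5,6,8,10}
'c' @ 9: {1,2,7,9,11}  (accept∈set)
end set {1,2,7,9,11} — state 1 in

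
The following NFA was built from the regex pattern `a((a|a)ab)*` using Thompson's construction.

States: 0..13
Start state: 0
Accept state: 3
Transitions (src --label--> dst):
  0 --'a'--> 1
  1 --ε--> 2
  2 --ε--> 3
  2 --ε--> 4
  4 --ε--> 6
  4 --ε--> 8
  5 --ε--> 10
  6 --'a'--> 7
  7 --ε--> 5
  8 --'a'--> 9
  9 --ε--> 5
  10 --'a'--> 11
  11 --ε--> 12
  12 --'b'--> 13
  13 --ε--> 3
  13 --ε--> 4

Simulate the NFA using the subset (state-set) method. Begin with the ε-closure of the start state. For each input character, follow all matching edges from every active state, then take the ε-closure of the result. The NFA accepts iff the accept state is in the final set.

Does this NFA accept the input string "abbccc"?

Answer: REJECT

Trace:
initial (ε-close {0}): {0}
'a' @ 1: {1,2,3,4,6,8}  [accepting]
'b' @ 2: {}  — no active states
rest 'bccc' ignored (set empty)
after full input: {}  (accept=3 not in)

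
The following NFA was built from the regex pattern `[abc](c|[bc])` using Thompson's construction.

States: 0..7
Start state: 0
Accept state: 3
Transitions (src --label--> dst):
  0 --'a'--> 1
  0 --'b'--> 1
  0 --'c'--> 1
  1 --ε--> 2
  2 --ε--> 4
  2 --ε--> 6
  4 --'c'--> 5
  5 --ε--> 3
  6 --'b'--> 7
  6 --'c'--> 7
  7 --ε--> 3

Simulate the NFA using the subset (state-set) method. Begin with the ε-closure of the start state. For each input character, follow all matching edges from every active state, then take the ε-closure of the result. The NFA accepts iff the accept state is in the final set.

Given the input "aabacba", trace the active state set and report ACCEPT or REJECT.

S₀ = ε-closure({0}) = {0}
'a' @ 1: {1,2,4,6}
'a' @ 2: {}  — dead — no transitions
rest 'bacba' ignored (set empty)
end set {} — state 3 not in

Answer: REJECT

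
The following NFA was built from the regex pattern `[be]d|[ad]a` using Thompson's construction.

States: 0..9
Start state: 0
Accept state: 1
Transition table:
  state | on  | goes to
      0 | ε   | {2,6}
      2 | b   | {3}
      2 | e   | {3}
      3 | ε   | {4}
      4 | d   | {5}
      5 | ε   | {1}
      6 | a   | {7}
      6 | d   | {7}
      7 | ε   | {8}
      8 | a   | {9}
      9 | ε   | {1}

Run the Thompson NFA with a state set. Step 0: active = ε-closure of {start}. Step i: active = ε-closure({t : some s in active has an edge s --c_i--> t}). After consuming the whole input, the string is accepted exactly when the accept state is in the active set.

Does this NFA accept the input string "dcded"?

Answer: REJECT

Derivation:
start: ε-closure({0}) = {0,2,6}
'd' @ 1: {7,8}
'c' @ 2: {}  — no active states
rest 'ded' ignored (set empty)
end set {} — state 1 not in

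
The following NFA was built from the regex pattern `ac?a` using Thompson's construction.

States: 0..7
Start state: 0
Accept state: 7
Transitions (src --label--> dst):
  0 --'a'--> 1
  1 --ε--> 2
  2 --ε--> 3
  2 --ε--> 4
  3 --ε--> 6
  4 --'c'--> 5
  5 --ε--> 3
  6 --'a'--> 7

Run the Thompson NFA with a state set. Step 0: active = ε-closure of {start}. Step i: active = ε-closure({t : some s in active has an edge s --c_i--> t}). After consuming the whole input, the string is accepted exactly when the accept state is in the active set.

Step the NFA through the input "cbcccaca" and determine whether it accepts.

Answer: REJECT

Derivation:
initial (ε-close {0}): {0}
'c' @ 1: {}  — dead — no transitions
rest 'bcccaca' ignored (set empty)
end set {} — state 7 not in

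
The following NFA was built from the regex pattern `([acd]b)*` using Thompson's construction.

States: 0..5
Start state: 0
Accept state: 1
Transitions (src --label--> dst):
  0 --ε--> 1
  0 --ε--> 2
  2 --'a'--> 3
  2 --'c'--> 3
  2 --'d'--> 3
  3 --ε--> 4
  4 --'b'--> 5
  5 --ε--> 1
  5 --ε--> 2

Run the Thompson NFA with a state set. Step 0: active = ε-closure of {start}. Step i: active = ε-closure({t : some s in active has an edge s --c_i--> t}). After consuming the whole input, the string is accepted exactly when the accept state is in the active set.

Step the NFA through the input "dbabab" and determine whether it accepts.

S₀ = ε-closure({0}) = {0,1,2}
'd' @ 1: {3,4}
'b' @ 2: {1,2,5}  ✓accept
'a' @ 3: {3,4}
'b' @ 4: {1,2,5}  ✓accept
'a' @ 5: {3,4}
'b' @ 6: {1,2,5}  ✓accept
end set {1,2,5} — state 1 in

Answer: ACCEPT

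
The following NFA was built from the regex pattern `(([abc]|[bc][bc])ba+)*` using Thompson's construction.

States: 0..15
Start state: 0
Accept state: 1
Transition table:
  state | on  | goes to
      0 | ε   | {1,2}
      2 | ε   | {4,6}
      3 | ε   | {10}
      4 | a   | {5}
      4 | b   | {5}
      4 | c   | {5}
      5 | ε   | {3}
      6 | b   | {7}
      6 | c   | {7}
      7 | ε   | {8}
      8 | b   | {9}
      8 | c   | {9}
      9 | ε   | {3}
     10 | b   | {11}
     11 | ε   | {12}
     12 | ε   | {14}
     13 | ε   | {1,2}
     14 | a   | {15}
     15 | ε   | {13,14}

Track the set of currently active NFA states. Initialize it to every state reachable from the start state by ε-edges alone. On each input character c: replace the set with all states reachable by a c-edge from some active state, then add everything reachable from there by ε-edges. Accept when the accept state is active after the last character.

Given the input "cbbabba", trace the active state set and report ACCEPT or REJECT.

Answer: ACCEPT

Trace:
start: ε-closure({0}) = {0,1,2,4,6}
'c' @ 1: {3,5,7,8,10}
'b' @ 2: {3,9,10,11,12,14}
'b' @ 3: {11,12,14}
'a' @ 4: {1,2,4,6,13,14,15}  (accept∈set)
'b' @ 5: {3,5,7,8,10}
'b' @ 6: {3,9,10,11,12,14}
'a' @ 7: {1,2,4,6,13,14,15}  (accept∈set)
end set {1,2,4,6,13,14,15} — state 1 in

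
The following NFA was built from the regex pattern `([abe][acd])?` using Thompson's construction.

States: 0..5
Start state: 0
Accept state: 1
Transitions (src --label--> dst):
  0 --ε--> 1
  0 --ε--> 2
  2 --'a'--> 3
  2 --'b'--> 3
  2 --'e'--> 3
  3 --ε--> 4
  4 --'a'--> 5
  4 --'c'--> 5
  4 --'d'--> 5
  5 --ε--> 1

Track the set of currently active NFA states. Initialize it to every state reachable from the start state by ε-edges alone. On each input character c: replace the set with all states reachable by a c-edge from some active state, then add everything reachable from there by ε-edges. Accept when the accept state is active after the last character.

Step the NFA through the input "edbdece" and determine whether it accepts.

Answer: REJECT

Trace:
S₀ = ε-closure({0}) = {0,1,2}
'e' @ 1: {3,4}
'd' @ 2: {1,5}  [accepting]
'b' @ 3: {}  — no active states
rest 'dece' ignored (set empty)
end set {} — state 1 not in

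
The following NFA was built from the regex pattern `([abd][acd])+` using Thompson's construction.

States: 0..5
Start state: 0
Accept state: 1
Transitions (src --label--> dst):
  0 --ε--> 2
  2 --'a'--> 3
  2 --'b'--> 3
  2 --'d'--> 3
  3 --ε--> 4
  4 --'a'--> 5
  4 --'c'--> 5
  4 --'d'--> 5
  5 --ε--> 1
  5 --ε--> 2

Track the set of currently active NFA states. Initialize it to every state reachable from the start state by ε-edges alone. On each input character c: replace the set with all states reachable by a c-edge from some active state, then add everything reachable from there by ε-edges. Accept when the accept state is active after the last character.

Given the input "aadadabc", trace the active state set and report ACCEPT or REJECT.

Answer: ACCEPT

Trace:
initial (ε-close {0}): {0,2}
'a' @ 1: {3,4}
'a' @ 2: {1,2,5}  ✓accept
'd' @ 3: {3,4}
'a' @ 4: {1,2,5}  ✓accept
'd' @ 5: {3,4}
'a' @ 6: {1,2,5}  ✓accept
'b' @ 7: {3,4}
'c' @ 8: {1,2,5}  ✓accept
final: {1,2,5}; accept 1 in set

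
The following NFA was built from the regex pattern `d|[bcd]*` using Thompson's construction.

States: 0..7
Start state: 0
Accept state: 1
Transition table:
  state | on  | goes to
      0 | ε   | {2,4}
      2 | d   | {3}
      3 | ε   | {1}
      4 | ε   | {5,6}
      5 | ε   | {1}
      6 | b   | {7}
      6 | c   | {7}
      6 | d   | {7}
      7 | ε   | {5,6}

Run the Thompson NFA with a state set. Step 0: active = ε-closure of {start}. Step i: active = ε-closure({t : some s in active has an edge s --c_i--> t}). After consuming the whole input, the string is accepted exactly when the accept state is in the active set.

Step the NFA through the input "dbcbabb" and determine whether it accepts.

Answer: REJECT

Trace:
start: ε-closure({0}) = {0,1,2,4,5,6}
'd' @ 1: {1,3,5,6,7}  (accept∈set)
'b' @ 2: {1,5,6,7}  (accept∈set)
'c' @ 3: {1,5,6,7}  (accept∈set)
'b' @ 4: {1,5,6,7}  (accept∈set)
'a' @ 5: {}  — no active states
rest 'bb' ignored (set empty)
final: {}; accept 1 not in set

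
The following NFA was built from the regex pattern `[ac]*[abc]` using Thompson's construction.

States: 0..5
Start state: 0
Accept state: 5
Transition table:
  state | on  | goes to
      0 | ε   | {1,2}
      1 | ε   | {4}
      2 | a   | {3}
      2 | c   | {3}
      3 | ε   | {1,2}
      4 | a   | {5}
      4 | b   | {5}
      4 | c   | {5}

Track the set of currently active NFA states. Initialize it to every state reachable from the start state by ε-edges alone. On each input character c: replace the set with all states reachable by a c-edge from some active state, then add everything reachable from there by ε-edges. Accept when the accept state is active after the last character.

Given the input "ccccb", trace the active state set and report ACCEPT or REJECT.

start: ε-closure({0}) = {0,1,2,4}
'c' @ 1: {1,2,3,4,5}  (accept∈set)
'c' @ 2: {1,2,3,4,5}  (accept∈set)
'c' @ 3: {1,2,3,4,5}  (accept∈set)
'c' @ 4: {1,2,3,4,5}  (accept∈set)
'b' @ 5: {5}  (accept∈set)
final: {5}; accept 5 in set

Answer: ACCEPT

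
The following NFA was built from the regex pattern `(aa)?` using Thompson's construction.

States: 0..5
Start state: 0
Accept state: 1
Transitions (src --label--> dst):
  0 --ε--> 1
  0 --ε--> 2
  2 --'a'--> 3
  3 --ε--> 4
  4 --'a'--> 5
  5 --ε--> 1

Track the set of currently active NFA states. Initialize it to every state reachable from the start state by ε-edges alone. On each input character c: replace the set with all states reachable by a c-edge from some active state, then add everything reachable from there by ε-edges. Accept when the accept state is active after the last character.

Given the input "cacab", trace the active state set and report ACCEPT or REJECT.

initial (ε-close {0}): {0,1,2}
'c' @ 1: {}  — no active states
rest 'acab' ignored (set empty)
after full input: {}  (accept=1 not in)

Answer: REJECT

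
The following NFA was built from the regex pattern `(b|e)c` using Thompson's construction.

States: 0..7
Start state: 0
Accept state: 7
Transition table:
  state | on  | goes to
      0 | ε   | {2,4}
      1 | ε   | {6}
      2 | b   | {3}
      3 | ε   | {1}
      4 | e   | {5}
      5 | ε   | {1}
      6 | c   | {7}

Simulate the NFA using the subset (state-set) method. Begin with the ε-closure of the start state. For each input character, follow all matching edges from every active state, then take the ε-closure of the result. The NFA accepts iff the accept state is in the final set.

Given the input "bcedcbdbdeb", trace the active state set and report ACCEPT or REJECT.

Answer: REJECT

Derivation:
S₀ = ε-closure({0}) = {0,2,4}
'b' @ 1: {1,3,6}
'c' @ 2: {7}  [accepting]
'e' @ 3: {}  — dead — no transitions
rest 'dcbdbdeb' ignored (set empty)
final: {}; accept 7 not in set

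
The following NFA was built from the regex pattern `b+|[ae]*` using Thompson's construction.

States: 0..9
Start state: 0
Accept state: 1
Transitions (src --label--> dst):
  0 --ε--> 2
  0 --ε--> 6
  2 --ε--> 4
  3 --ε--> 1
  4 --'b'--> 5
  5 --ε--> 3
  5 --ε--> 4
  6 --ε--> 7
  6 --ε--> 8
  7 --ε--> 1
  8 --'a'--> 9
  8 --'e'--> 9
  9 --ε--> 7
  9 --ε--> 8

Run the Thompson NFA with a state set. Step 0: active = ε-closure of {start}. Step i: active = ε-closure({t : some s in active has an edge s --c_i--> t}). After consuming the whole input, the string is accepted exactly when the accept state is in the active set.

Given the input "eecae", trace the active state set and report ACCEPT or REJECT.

Answer: REJECT

Trace:
start: ε-closure({0}) = {0,1,2,4,6,7,8}
'e' @ 1: {1,7,8,9}  ✓accept
'e' @ 2: {1,7,8,9}  ✓accept
'c' @ 3: {}  — state set empty
rest 'ae' ignored (set empty)
end set {} — state 1 not in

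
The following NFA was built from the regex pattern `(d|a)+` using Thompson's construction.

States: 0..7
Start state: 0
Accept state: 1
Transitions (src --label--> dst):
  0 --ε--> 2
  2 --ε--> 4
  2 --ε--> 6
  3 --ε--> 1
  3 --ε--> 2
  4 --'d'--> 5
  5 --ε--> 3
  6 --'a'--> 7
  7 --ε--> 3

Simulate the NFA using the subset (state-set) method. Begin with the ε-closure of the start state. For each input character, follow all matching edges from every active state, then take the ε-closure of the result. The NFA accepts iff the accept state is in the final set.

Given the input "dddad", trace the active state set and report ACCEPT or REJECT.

start: ε-closure({0}) = {0,2,4,6}
'd' @ 1: {1,2,3,4,5,6}  [accepting]
'd' @ 2: {1,2,3,4,5,6}  [accepting]
'd' @ 3: {1,2,3,4,5,6}  [accepting]
'a' @ 4: {1,2,3,4,6,7}  [accepting]
'd' @ 5: {1,2,3,4,5,6}  [accepting]
after full input: {1,2,3,4,5,6}  (accept=1 in)

Answer: ACCEPT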